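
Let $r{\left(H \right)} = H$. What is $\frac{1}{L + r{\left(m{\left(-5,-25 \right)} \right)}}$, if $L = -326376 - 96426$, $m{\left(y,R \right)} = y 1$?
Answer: $- \frac{1}{422807} \approx -2.3651 \cdot 10^{-6}$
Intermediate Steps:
$m{\left(y,R \right)} = y$
$L = -422802$ ($L = -326376 - 96426 = -422802$)
$\frac{1}{L + r{\left(m{\left(-5,-25 \right)} \right)}} = \frac{1}{-422802 - 5} = \frac{1}{-422807} = - \frac{1}{422807}$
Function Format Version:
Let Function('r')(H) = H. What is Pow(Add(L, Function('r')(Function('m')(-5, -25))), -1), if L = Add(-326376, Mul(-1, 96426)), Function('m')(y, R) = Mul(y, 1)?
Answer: Rational(-1, 422807) ≈ -2.3651e-6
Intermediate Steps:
Function('m')(y, R) = y
L = -422802 (L = Add(-326376, -96426) = -422802)
Pow(Add(L, Function('r')(Function('m')(-5, -25))), -1) = Pow(Add(-422802, -5), -1) = Pow(-422807, -1) = Rational(-1, 422807)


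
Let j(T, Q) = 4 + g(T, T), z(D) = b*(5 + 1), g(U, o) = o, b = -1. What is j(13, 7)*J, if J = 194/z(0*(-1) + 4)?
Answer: -1649/3 ≈ -549.67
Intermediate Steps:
z(D) = -6 (z(D) = -(5 + 1) = -1*6 = -6)
J = -97/3 (J = 194/(-6) = 194*(-⅙) = -97/3 ≈ -32.333)
j(T, Q) = 4 + T
j(13, 7)*J = (4 + 13)*(-97/3) = 17*(-97/3) = -1649/3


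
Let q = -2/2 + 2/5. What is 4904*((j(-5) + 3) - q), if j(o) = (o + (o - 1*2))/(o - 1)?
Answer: 137312/5 ≈ 27462.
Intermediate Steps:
j(o) = (-2 + 2*o)/(-1 + o) (j(o) = (o + (o - 2))/(-1 + o) = (o + (-2 + o))/(-1 + o) = (-2 + 2*o)/(-1 + o))
q = -⅗ (q = -2*½ + 2*(⅕) = -1 + ⅖ = -⅗ ≈ -0.60000)
4904*((j(-5) + 3) - q) = 4904*((2 + 3) - 1*(-⅗)) = 4904*(5 + ⅗) = 4904*(28/5) = 137312/5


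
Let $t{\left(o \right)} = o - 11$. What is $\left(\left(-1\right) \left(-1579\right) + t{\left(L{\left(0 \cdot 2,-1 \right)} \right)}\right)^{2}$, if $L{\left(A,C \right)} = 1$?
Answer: $2461761$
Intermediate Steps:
$t{\left(o \right)} = -11 + o$
$\left(\left(-1\right) \left(-1579\right) + t{\left(L{\left(0 \cdot 2,-1 \right)} \right)}\right)^{2} = \left(\left(-1\right) \left(-1579\right) + \left(-11 + 1\right)\right)^{2} = \left(1579 - 10\right)^{2} = 1569^{2} = 2461761$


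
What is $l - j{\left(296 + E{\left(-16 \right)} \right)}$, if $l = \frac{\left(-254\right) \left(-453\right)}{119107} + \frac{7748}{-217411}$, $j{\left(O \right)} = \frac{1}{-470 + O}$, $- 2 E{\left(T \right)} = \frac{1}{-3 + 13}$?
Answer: $\frac{84385300335066}{90141093651937} \approx 0.93615$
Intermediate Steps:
$E{\left(T \right)} = - \frac{1}{20}$ ($E{\left(T \right)} = - \frac{1}{2 \left(-3 + 13\right)} = - \frac{1}{2 \cdot 10} = \left(- \frac{1}{2}\right) \frac{1}{10} = - \frac{1}{20}$)
$l = \frac{24092903446}{25895171977}$ ($l = 115062 \cdot \frac{1}{119107} + 7748 \left(- \frac{1}{217411}\right) = \frac{115062}{119107} - \frac{7748}{217411} = \frac{24092903446}{25895171977} \approx 0.9304$)
$l - j{\left(296 + E{\left(-16 \right)} \right)} = \frac{24092903446}{25895171977} - \frac{1}{-470 + \left(296 - \frac{1}{20}\right)} = \frac{24092903446}{25895171977} - \frac{1}{-470 + \frac{5919}{20}} = \frac{24092903446}{25895171977} - \frac{1}{- \frac{3481}{20}} = \frac{24092903446}{25895171977} - - \frac{20}{3481} = \frac{24092903446}{25895171977} + \frac{20}{3481} = \frac{84385300335066}{90141093651937}$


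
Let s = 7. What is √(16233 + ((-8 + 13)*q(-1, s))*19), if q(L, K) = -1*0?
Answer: √16233 ≈ 127.41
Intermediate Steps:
q(L, K) = 0
√(16233 + ((-8 + 13)*q(-1, s))*19) = √(16233 + ((-8 + 13)*0)*19) = √(16233 + (5*0)*19) = √(16233 + 0*19) = √(16233 + 0) = √16233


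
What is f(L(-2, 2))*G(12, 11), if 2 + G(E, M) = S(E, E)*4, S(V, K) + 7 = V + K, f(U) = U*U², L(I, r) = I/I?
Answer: 66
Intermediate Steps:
L(I, r) = 1
f(U) = U³
S(V, K) = -7 + K + V (S(V, K) = -7 + (V + K) = -7 + (K + V) = -7 + K + V)
G(E, M) = -30 + 8*E (G(E, M) = -2 + (-7 + E + E)*4 = -2 + (-7 + 2*E)*4 = -2 + (-28 + 8*E) = -30 + 8*E)
f(L(-2, 2))*G(12, 11) = 1³*(-30 + 8*12) = 1*(-30 + 96) = 1*66 = 66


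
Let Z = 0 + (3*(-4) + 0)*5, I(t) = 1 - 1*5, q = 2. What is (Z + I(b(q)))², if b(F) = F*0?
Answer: 4096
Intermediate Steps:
b(F) = 0
I(t) = -4 (I(t) = 1 - 5 = -4)
Z = -60 (Z = 0 + (-12 + 0)*5 = 0 - 12*5 = 0 - 60 = -60)
(Z + I(b(q)))² = (-60 - 4)² = (-64)² = 4096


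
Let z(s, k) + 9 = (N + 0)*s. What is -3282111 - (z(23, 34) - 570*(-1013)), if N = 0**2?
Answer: -3859512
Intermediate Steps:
N = 0
z(s, k) = -9 (z(s, k) = -9 + (0 + 0)*s = -9 + 0*s = -9 + 0 = -9)
-3282111 - (z(23, 34) - 570*(-1013)) = -3282111 - (-9 - 570*(-1013)) = -3282111 - (-9 + 577410) = -3282111 - 1*577401 = -3282111 - 577401 = -3859512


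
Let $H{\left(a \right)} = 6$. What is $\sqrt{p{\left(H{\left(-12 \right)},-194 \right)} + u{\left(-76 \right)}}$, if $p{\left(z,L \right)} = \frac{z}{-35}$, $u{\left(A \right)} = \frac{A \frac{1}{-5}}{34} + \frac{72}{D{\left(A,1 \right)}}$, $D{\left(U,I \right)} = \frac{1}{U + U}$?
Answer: $\frac{2 i \sqrt{968588005}}{595} \approx 104.61 i$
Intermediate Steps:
$D{\left(U,I \right)} = \frac{1}{2 U}$
$u{\left(A \right)} = \frac{24479 A}{170}$ ($u{\left(A \right)} = \frac{A \frac{1}{-5}}{34} + \frac{72}{\frac{1}{2} \frac{1}{A}} = A \left(- \frac{1}{5}\right) \frac{1}{34} + 72 \cdot 2 A = - \frac{A}{5} \cdot \frac{1}{34} + 144 A = - \frac{A}{170} + 144 A = \frac{24479 A}{170}$)
$p{\left(z,L \right)} = - \frac{z}{35}$ ($p{\left(z,L \right)} = z \left(- \frac{1}{35}\right) = - \frac{z}{35}$)
$\sqrt{p{\left(H{\left(-12 \right)},-194 \right)} + u{\left(-76 \right)}} = \sqrt{\left(- \frac{1}{35}\right) 6 + \frac{24479}{170} \left(-76\right)} = \sqrt{- \frac{6}{35} - \frac{930202}{85}} = \sqrt{- \frac{6511516}{595}} = \frac{2 i \sqrt{968588005}}{595}$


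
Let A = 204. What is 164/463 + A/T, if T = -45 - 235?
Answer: -12133/32410 ≈ -0.37436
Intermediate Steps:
T = -280
164/463 + A/T = 164/463 + 204/(-280) = 164*(1/463) + 204*(-1/280) = 164/463 - 51/70 = -12133/32410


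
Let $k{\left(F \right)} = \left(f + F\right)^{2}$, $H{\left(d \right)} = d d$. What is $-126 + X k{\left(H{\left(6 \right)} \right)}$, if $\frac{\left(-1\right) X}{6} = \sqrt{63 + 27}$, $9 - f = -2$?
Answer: $-126 - 39762 \sqrt{10} \approx -1.2586 \cdot 10^{5}$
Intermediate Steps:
$f = 11$ ($f = 9 - -2 = 9 + 2 = 11$)
$H{\left(d \right)} = d^{2}$
$X = - 18 \sqrt{10}$ ($X = - 6 \sqrt{63 + 27} = - 6 \sqrt{90} = - 6 \cdot 3 \sqrt{10} = - 18 \sqrt{10} \approx -56.921$)
$k{\left(F \right)} = \left(11 + F\right)^{2}$
$-126 + X k{\left(H{\left(6 \right)} \right)} = -126 + - 18 \sqrt{10} \left(11 + 6^{2}\right)^{2} = -126 + - 18 \sqrt{10} \left(11 + 36\right)^{2} = -126 + - 18 \sqrt{10} \cdot 47^{2} = -126 + - 18 \sqrt{10} \cdot 2209 = -126 - 39762 \sqrt{10}$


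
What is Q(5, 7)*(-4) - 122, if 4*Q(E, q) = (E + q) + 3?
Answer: -137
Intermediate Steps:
Q(E, q) = 3/4 + E/4 + q/4 (Q(E, q) = ((E + q) + 3)/4 = (3 + E + q)/4 = 3/4 + E/4 + q/4)
Q(5, 7)*(-4) - 122 = (3/4 + (1/4)*5 + (1/4)*7)*(-4) - 122 = (3/4 + 5/4 + 7/4)*(-4) - 122 = (15/4)*(-4) - 122 = -15 - 122 = -137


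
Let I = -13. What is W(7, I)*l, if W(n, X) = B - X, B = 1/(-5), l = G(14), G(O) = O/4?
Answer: 224/5 ≈ 44.800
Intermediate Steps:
G(O) = O/4 (G(O) = O*(¼) = O/4)
l = 7/2 (l = (¼)*14 = 7/2 ≈ 3.5000)
B = -⅕ ≈ -0.20000
W(n, X) = -⅕ - X
W(7, I)*l = (-⅕ - 1*(-13))*(7/2) = (-⅕ + 13)*(7/2) = (64/5)*(7/2) = 224/5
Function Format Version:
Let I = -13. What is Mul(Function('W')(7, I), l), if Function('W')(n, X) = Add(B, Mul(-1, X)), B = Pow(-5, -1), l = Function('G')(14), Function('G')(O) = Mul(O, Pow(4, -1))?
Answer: Rational(224, 5) ≈ 44.800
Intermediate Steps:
Function('G')(O) = Mul(Rational(1, 4), O) (Function('G')(O) = Mul(O, Rational(1, 4)) = Mul(Rational(1, 4), O))
l = Rational(7, 2) (l = Mul(Rational(1, 4), 14) = Rational(7, 2) ≈ 3.5000)
B = Rational(-1, 5) ≈ -0.20000
Function('W')(n, X) = Add(Rational(-1, 5), Mul(-1, X))
Mul(Function('W')(7, I), l) = Mul(Add(Rational(-1, 5), Mul(-1, -13)), Rational(7, 2)) = Mul(Add(Rational(-1, 5), 13), Rational(7, 2)) = Mul(Rational(64, 5), Rational(7, 2)) = Rational(224, 5)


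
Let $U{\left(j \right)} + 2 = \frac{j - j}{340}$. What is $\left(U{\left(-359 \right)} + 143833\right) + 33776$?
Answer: $177607$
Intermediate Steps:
$U{\left(j \right)} = -2$ ($U{\left(j \right)} = -2 + \frac{j - j}{340} = -2 + 0 \cdot \frac{1}{340} = -2 + 0 = -2$)
$\left(U{\left(-359 \right)} + 143833\right) + 33776 = \left(-2 + 143833\right) + 33776 = 143831 + 33776 = 177607$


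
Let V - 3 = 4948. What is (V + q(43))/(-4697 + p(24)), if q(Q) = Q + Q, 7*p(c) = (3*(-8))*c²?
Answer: -35259/46703 ≈ -0.75496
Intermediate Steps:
V = 4951 (V = 3 + 4948 = 4951)
p(c) = -24*c²/7 (p(c) = ((3*(-8))*c²)/7 = (-24*c²)/7 = -24*c²/7)
q(Q) = 2*Q
(V + q(43))/(-4697 + p(24)) = (4951 + 2*43)/(-4697 - 24/7*24²) = (4951 + 86)/(-4697 - 24/7*576) = 5037/(-4697 - 13824/7) = 5037/(-46703/7) = 5037*(-7/46703) = -35259/46703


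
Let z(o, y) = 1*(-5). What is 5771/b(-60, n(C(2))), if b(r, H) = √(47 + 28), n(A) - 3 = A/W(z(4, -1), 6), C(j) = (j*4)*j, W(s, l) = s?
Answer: 5771*√3/15 ≈ 666.38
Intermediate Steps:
z(o, y) = -5
C(j) = 4*j² (C(j) = (4*j)*j = 4*j²)
n(A) = 3 - A/5 (n(A) = 3 + A/(-5) = 3 + A*(-⅕) = 3 - A/5)
b(r, H) = 5*√3 (b(r, H) = √75 = 5*√3)
5771/b(-60, n(C(2))) = 5771/((5*√3)) = 5771*(√3/15) = 5771*√3/15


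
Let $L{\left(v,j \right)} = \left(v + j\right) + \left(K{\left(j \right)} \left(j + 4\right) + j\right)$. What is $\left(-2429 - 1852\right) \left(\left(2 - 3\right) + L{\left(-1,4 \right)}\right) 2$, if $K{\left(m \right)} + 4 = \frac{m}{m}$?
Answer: $154116$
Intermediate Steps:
$K{\left(m \right)} = -3$ ($K{\left(m \right)} = -4 + \frac{m}{m} = -4 + 1 = -3$)
$L{\left(v,j \right)} = -12 + v - j$ ($L{\left(v,j \right)} = \left(v + j\right) + \left(- 3 \left(j + 4\right) + j\right) = \left(j + v\right) + \left(- 3 \left(4 + j\right) + j\right) = \left(j + v\right) - \left(12 + 2 j\right) = -12 + v - j$)
$\left(-2429 - 1852\right) \left(\left(2 - 3\right) + L{\left(-1,4 \right)}\right) 2 = \left(-2429 - 1852\right) \left(\left(2 - 3\right) - 17\right) 2 = - 4281 \left(-1 - 17\right) 2 = - 4281 \left(\left(-18\right) 2\right) = \left(-4281\right) \left(-36\right) = 154116$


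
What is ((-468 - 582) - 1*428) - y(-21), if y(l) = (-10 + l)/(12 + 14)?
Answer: -38397/26 ≈ -1476.8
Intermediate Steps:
y(l) = -5/13 + l/26 (y(l) = (-10 + l)/26 = (-10 + l)*(1/26) = -5/13 + l/26)
((-468 - 582) - 1*428) - y(-21) = ((-468 - 582) - 1*428) - (-5/13 + (1/26)*(-21)) = (-1050 - 428) - (-5/13 - 21/26) = -1478 - 1*(-31/26) = -1478 + 31/26 = -38397/26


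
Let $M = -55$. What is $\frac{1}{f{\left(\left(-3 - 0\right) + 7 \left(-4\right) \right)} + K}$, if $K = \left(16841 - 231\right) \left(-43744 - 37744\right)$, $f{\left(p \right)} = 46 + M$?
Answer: $- \frac{1}{1353515689} \approx -7.3882 \cdot 10^{-10}$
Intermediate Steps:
$f{\left(p \right)} = -9$ ($f{\left(p \right)} = 46 - 55 = -9$)
$K = -1353515680$ ($K = 16610 \left(-81488\right) = -1353515680$)
$\frac{1}{f{\left(\left(-3 - 0\right) + 7 \left(-4\right) \right)} + K} = \frac{1}{-9 - 1353515680} = \frac{1}{-1353515689} = - \frac{1}{1353515689}$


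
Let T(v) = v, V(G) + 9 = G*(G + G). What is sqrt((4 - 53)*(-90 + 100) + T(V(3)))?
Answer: I*sqrt(481) ≈ 21.932*I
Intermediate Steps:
V(G) = -9 + 2*G**2 (V(G) = -9 + G*(G + G) = -9 + G*(2*G) = -9 + 2*G**2)
sqrt((4 - 53)*(-90 + 100) + T(V(3))) = sqrt((4 - 53)*(-90 + 100) + (-9 + 2*3**2)) = sqrt(-49*10 + (-9 + 2*9)) = sqrt(-490 + (-9 + 18)) = sqrt(-490 + 9) = sqrt(-481) = I*sqrt(481)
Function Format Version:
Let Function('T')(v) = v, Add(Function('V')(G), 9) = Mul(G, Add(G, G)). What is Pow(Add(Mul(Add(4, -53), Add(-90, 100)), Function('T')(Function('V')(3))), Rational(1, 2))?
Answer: Mul(I, Pow(481, Rational(1, 2))) ≈ Mul(21.932, I)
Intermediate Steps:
Function('V')(G) = Add(-9, Mul(2, Pow(G, 2))) (Function('V')(G) = Add(-9, Mul(G, Add(G, G))) = Add(-9, Mul(G, Mul(2, G))) = Add(-9, Mul(2, Pow(G, 2))))
Pow(Add(Mul(Add(4, -53), Add(-90, 100)), Function('T')(Function('V')(3))), Rational(1, 2)) = Pow(Add(Mul(Add(4, -53), Add(-90, 100)), Add(-9, Mul(2, Pow(3, 2)))), Rational(1, 2)) = Pow(Add(Mul(-49, 10), Add(-9, Mul(2, 9))), Rational(1, 2)) = Pow(Add(-490, Add(-9, 18)), Rational(1, 2)) = Pow(Add(-490, 9), Rational(1, 2)) = Pow(-481, Rational(1, 2)) = Mul(I, Pow(481, Rational(1, 2)))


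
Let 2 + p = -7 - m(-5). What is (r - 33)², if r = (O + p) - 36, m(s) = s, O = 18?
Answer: 3025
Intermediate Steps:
p = -4 (p = -2 + (-7 - 1*(-5)) = -2 + (-7 + 5) = -2 - 2 = -4)
r = -22 (r = (18 - 4) - 36 = 14 - 36 = -22)
(r - 33)² = (-22 - 33)² = (-55)² = 3025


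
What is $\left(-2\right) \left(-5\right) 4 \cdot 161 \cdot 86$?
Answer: $553840$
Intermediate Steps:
$\left(-2\right) \left(-5\right) 4 \cdot 161 \cdot 86 = 10 \cdot 4 \cdot 161 \cdot 86 = 40 \cdot 161 \cdot 86 = 6440 \cdot 86 = 553840$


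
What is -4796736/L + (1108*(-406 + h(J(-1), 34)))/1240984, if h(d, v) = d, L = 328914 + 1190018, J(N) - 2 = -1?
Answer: -9642846183/2739782426 ≈ -3.5196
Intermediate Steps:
J(N) = 1 (J(N) = 2 - 1 = 1)
L = 1518932
-4796736/L + (1108*(-406 + h(J(-1), 34)))/1240984 = -4796736/1518932 + (1108*(-406 + 1))/1240984 = -4796736*1/1518932 + (1108*(-405))*(1/1240984) = -27888/8831 - 448740*1/1240984 = -27888/8831 - 112185/310246 = -9642846183/2739782426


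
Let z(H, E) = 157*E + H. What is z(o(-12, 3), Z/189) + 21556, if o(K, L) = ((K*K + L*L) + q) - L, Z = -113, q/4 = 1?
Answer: 4085449/189 ≈ 21616.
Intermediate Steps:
q = 4 (q = 4*1 = 4)
o(K, L) = 4 + K² + L² - L (o(K, L) = ((K*K + L*L) + 4) - L = ((K² + L²) + 4) - L = (4 + K² + L²) - L = 4 + K² + L² - L)
z(H, E) = H + 157*E
z(o(-12, 3), Z/189) + 21556 = ((4 + (-12)² + 3² - 1*3) + 157*(-113/189)) + 21556 = ((4 + 144 + 9 - 3) + 157*(-113*1/189)) + 21556 = (154 + 157*(-113/189)) + 21556 = (154 - 17741/189) + 21556 = 11365/189 + 21556 = 4085449/189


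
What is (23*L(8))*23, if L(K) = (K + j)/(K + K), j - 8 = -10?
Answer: 1587/8 ≈ 198.38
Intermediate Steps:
j = -2 (j = 8 - 10 = -2)
L(K) = (-2 + K)/(2*K) (L(K) = (K - 2)/(K + K) = (-2 + K)/((2*K)) = (-2 + K)*(1/(2*K)) = (-2 + K)/(2*K))
(23*L(8))*23 = (23*((½)*(-2 + 8)/8))*23 = (23*((½)*(⅛)*6))*23 = (23*(3/8))*23 = (69/8)*23 = 1587/8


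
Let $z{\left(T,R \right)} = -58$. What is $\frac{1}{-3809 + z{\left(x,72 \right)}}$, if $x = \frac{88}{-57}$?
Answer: $- \frac{1}{3867} \approx -0.0002586$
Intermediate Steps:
$x = - \frac{88}{57}$ ($x = 88 \left(- \frac{1}{57}\right) = - \frac{88}{57} \approx -1.5439$)
$\frac{1}{-3809 + z{\left(x,72 \right)}} = \frac{1}{-3809 - 58} = \frac{1}{-3867} = - \frac{1}{3867}$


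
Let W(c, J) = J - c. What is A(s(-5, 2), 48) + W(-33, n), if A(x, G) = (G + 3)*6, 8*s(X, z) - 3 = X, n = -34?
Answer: 305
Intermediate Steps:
s(X, z) = 3/8 + X/8
A(x, G) = 18 + 6*G (A(x, G) = (3 + G)*6 = 18 + 6*G)
A(s(-5, 2), 48) + W(-33, n) = (18 + 6*48) + (-34 - 1*(-33)) = (18 + 288) + (-34 + 33) = 306 - 1 = 305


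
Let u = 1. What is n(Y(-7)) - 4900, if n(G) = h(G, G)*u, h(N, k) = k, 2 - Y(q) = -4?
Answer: -4894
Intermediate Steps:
Y(q) = 6 (Y(q) = 2 - 1*(-4) = 2 + 4 = 6)
n(G) = G (n(G) = G*1 = G)
n(Y(-7)) - 4900 = 6 - 4900 = -4894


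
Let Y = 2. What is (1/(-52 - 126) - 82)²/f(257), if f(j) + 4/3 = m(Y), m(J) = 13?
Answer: 639217227/1108940 ≈ 576.42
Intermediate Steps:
f(j) = 35/3 (f(j) = -4/3 + 13 = 35/3)
(1/(-52 - 126) - 82)²/f(257) = (1/(-52 - 126) - 82)²/(35/3) = (1/(-178) - 82)²*(3/35) = (-1/178 - 82)²*(3/35) = (-14597/178)²*(3/35) = (213072409/31684)*(3/35) = 639217227/1108940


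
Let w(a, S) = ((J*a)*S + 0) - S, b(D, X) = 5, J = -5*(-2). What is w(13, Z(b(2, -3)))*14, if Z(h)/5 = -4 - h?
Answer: -81270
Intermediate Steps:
J = 10
Z(h) = -20 - 5*h (Z(h) = 5*(-4 - h) = -20 - 5*h)
w(a, S) = -S + 10*S*a (w(a, S) = ((10*a)*S + 0) - S = (10*S*a + 0) - S = 10*S*a - S = -S + 10*S*a)
w(13, Z(b(2, -3)))*14 = ((-20 - 5*5)*(-1 + 10*13))*14 = ((-20 - 25)*(-1 + 130))*14 = -45*129*14 = -5805*14 = -81270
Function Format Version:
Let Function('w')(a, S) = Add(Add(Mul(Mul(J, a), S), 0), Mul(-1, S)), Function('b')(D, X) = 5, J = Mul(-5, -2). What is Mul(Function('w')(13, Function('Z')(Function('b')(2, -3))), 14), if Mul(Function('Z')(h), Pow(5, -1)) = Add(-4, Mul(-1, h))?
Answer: -81270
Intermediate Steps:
J = 10
Function('Z')(h) = Add(-20, Mul(-5, h)) (Function('Z')(h) = Mul(5, Add(-4, Mul(-1, h))) = Add(-20, Mul(-5, h)))
Function('w')(a, S) = Add(Mul(-1, S), Mul(10, S, a)) (Function('w')(a, S) = Add(Add(Mul(Mul(10, a), S), 0), Mul(-1, S)) = Add(Add(Mul(10, S, a), 0), Mul(-1, S)) = Add(Mul(10, S, a), Mul(-1, S)) = Add(Mul(-1, S), Mul(10, S, a)))
Mul(Function('w')(13, Function('Z')(Function('b')(2, -3))), 14) = Mul(Mul(Add(-20, Mul(-5, 5)), Add(-1, Mul(10, 13))), 14) = Mul(Mul(Add(-20, -25), Add(-1, 130)), 14) = Mul(Mul(-45, 129), 14) = Mul(-5805, 14) = -81270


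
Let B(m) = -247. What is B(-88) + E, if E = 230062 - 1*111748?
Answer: 118067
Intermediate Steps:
E = 118314 (E = 230062 - 111748 = 118314)
B(-88) + E = -247 + 118314 = 118067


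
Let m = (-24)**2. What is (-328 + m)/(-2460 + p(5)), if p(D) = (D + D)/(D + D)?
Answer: -248/2459 ≈ -0.10085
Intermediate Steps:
m = 576
p(D) = 1 (p(D) = (2*D)/((2*D)) = (2*D)*(1/(2*D)) = 1)
(-328 + m)/(-2460 + p(5)) = (-328 + 576)/(-2460 + 1) = 248/(-2459) = 248*(-1/2459) = -248/2459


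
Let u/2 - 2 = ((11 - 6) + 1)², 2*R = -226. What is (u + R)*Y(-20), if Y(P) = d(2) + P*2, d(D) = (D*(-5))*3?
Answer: 2590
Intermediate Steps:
R = -113 (R = (½)*(-226) = -113)
d(D) = -15*D (d(D) = -5*D*3 = -15*D)
Y(P) = -30 + 2*P (Y(P) = -15*2 + P*2 = -30 + 2*P)
u = 76 (u = 4 + 2*((11 - 6) + 1)² = 4 + 2*(5 + 1)² = 4 + 2*6² = 4 + 2*36 = 4 + 72 = 76)
(u + R)*Y(-20) = (76 - 113)*(-30 + 2*(-20)) = -37*(-30 - 40) = -37*(-70) = 2590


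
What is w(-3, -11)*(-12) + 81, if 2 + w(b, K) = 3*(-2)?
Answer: 177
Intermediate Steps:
w(b, K) = -8 (w(b, K) = -2 + 3*(-2) = -2 - 6 = -8)
w(-3, -11)*(-12) + 81 = -8*(-12) + 81 = 96 + 81 = 177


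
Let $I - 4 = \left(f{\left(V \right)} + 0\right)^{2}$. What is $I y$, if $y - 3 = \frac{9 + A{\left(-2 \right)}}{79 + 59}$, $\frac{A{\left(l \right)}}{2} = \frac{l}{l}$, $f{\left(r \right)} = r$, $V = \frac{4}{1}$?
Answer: $\frac{4250}{69} \approx 61.594$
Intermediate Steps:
$V = 4$ ($V = 4 \cdot 1 = 4$)
$A{\left(l \right)} = 2$ ($A{\left(l \right)} = 2 \frac{l}{l} = 2 \cdot 1 = 2$)
$y = \frac{425}{138}$ ($y = 3 + \frac{9 + 2}{79 + 59} = 3 + \frac{11}{138} = \frac{425}{138} \approx 3.0797$)
$I = 20$ ($I = 4 + \left(4 + 0\right)^{2} = 4 + 4^{2} = 4 + 16 = 20$)
$I y = 20 \cdot \frac{425}{138} = \frac{4250}{69}$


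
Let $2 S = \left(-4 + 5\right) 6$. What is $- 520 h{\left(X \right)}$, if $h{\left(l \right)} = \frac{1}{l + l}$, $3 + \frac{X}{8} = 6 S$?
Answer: $- \frac{13}{6} \approx -2.1667$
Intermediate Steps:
$S = 3$ ($S = \frac{\left(-4 + 5\right) 6}{2} = \frac{1 \cdot 6}{2} = \frac{1}{2} \cdot 6 = 3$)
$X = 120$ ($X = -24 + 8 \cdot 6 \cdot 3 = -24 + 8 \cdot 18 = -24 + 144 = 120$)
$h{\left(l \right)} = \frac{1}{2 l}$
$- 520 h{\left(X \right)} = - 520 \frac{1}{2 \cdot 120} = - 520 \cdot \frac{1}{2} \cdot \frac{1}{120} = \left(-520\right) \frac{1}{240} = - \frac{13}{6}$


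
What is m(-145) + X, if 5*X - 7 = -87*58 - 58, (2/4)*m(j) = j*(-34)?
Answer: 44203/5 ≈ 8840.6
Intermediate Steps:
m(j) = -68*j (m(j) = 2*(j*(-34)) = 2*(-34*j) = -68*j)
X = -5097/5 (X = 7/5 + (-87*58 - 58)/5 = 7/5 + (-5046 - 58)/5 = 7/5 + (1/5)*(-5104) = 7/5 - 5104/5 = -5097/5 ≈ -1019.4)
m(-145) + X = -68*(-145) - 5097/5 = 9860 - 5097/5 = 44203/5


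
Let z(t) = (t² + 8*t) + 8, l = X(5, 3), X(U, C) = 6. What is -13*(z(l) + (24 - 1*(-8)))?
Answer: -1612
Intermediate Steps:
l = 6
z(t) = 8 + t² + 8*t
-13*(z(l) + (24 - 1*(-8))) = -13*((8 + 6² + 8*6) + (24 - 1*(-8))) = -13*((8 + 36 + 48) + (24 + 8)) = -13*(92 + 32) = -13*124 = -1612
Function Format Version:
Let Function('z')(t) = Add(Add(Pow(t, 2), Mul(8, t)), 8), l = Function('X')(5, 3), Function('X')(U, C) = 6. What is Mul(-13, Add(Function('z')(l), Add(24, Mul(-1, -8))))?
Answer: -1612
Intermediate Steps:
l = 6
Function('z')(t) = Add(8, Pow(t, 2), Mul(8, t))
Mul(-13, Add(Function('z')(l), Add(24, Mul(-1, -8)))) = Mul(-13, Add(Add(8, Pow(6, 2), Mul(8, 6)), Add(24, Mul(-1, -8)))) = Mul(-13, Add(Add(8, 36, 48), Add(24, 8))) = Mul(-13, Add(92, 32)) = Mul(-13, 124) = -1612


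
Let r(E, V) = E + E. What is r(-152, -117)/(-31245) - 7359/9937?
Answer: -226911107/310481565 ≈ -0.73084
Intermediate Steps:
r(E, V) = 2*E
r(-152, -117)/(-31245) - 7359/9937 = (2*(-152))/(-31245) - 7359/9937 = -304*(-1/31245) - 7359*1/9937 = 304/31245 - 7359/9937 = -226911107/310481565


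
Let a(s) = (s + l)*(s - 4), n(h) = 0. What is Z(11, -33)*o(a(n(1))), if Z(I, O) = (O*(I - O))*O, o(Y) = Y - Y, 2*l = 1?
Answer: 0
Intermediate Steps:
l = ½ (l = (½)*1 = ½ ≈ 0.50000)
a(s) = (½ + s)*(-4 + s) (a(s) = (s + ½)*(s - 4) = (½ + s)*(-4 + s))
o(Y) = 0
Z(I, O) = O²*(I - O)
Z(11, -33)*o(a(n(1))) = ((-33)²*(11 - 1*(-33)))*0 = (1089*(11 + 33))*0 = (1089*44)*0 = 47916*0 = 0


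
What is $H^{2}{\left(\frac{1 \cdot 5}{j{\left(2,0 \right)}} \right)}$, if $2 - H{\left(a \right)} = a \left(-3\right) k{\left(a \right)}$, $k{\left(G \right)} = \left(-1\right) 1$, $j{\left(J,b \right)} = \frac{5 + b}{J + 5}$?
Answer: $361$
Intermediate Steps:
$j{\left(J,b \right)} = \frac{5 + b}{5 + J}$
$k{\left(G \right)} = -1$
$H{\left(a \right)} = 2 - 3 a$ ($H{\left(a \right)} = 2 - a \left(-3\right) \left(-1\right) = 2 - - 3 a \left(-1\right) = 2 - 3 a$)
$H^{2}{\left(\frac{1 \cdot 5}{j{\left(2,0 \right)}} \right)} = \left(2 - 3 \frac{1 \cdot 5}{\frac{1}{5 + 2} \left(5 + 0\right)}\right)^{2} = \left(2 - 3 \frac{5}{\frac{1}{7} \cdot 5}\right)^{2} = \left(2 - 3 \frac{5}{\frac{5}{7}}\right)^{2} = \left(2 - 3 \cdot 5 \cdot \frac{7}{5}\right)^{2} = \left(2 - 21\right)^{2} = \left(-19\right)^{2} = 361$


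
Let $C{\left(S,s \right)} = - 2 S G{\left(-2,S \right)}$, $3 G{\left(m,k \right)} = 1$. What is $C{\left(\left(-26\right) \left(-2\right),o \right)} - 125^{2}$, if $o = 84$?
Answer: $- \frac{46979}{3} \approx -15660.0$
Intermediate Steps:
$G{\left(m,k \right)} = \frac{1}{3}$ ($G{\left(m,k \right)} = \frac{1}{3} \cdot 1 = \frac{1}{3}$)
$C{\left(S,s \right)} = - \frac{2 S}{3}$ ($C{\left(S,s \right)} = - 2 S \frac{1}{3} = - \frac{2 S}{3}$)
$C{\left(\left(-26\right) \left(-2\right),o \right)} - 125^{2} = - \frac{2 \left(\left(-26\right) \left(-2\right)\right)}{3} - 125^{2} = \left(- \frac{2}{3}\right) 52 - 15625 = - \frac{104}{3} - 15625 = - \frac{46979}{3}$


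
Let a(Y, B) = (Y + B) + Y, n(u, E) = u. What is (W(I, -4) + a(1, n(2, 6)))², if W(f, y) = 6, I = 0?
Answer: 100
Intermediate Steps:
a(Y, B) = B + 2*Y (a(Y, B) = (B + Y) + Y = B + 2*Y)
(W(I, -4) + a(1, n(2, 6)))² = (6 + (2 + 2*1))² = (6 + (2 + 2))² = (6 + 4)² = 10² = 100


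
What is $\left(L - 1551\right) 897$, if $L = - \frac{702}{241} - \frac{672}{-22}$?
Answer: $- \frac{3622486959}{2651} \approx -1.3665 \cdot 10^{6}$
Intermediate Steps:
$L = \frac{73254}{2651}$ ($L = \left(-702\right) \frac{1}{241} - - \frac{336}{11} = - \frac{702}{241} + \frac{336}{11} = \frac{73254}{2651} \approx 27.633$)
$\left(L - 1551\right) 897 = \left(\frac{73254}{2651} - 1551\right) 897 = \left(- \frac{4038447}{2651}\right) 897 = - \frac{3622486959}{2651}$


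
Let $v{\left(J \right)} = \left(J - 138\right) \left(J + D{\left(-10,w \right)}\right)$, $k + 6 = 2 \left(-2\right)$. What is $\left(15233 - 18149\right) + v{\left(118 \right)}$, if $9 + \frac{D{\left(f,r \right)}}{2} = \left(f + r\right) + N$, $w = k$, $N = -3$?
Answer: $-3996$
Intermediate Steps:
$k = -10$ ($k = -6 + 2 \left(-2\right) = -6 - 4 = -10$)
$w = -10$
$D{\left(f,r \right)} = -24 + 2 f + 2 r$ ($D{\left(f,r \right)} = -18 + 2 \left(\left(f + r\right) - 3\right) = -18 + 2 \left(-3 + f + r\right) = -18 + \left(-6 + 2 f + 2 r\right) = -24 + 2 f + 2 r$)
$v{\left(J \right)} = \left(-138 + J\right) \left(-64 + J\right)$ ($v{\left(J \right)} = \left(J - 138\right) \left(J + \left(-24 + 2 \left(-10\right) + 2 \left(-10\right)\right)\right) = \left(-138 + J\right) \left(J - 64\right) = \left(-138 + J\right) \left(-64 + J\right)$)
$\left(15233 - 18149\right) + v{\left(118 \right)} = \left(15233 - 18149\right) + \left(8832 + 118^{2} - 23836\right) = -2916 + \left(8832 + 13924 - 23836\right) = -2916 - 1080 = -3996$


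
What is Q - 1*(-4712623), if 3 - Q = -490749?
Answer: 5203375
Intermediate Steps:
Q = 490752 (Q = 3 - 1*(-490749) = 3 + 490749 = 490752)
Q - 1*(-4712623) = 490752 - 1*(-4712623) = 490752 + 4712623 = 5203375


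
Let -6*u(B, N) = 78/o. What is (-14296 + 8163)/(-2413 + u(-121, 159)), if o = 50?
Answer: 306650/120663 ≈ 2.5414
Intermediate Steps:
u(B, N) = -13/50
(-14296 + 8163)/(-2413 + u(-121, 159)) = (-14296 + 8163)/(-2413 - 13/50) = -6133/(-120663/50) = -6133*(-50/120663) = 306650/120663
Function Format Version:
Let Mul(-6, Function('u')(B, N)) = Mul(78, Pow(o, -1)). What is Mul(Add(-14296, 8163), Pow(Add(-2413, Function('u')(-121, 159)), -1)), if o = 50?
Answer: Rational(306650, 120663) ≈ 2.5414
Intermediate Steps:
Function('u')(B, N) = Rational(-13, 50) (Function('u')(B, N) = Mul(Rational(-1, 6), Mul(78, Pow(50, -1))) = Mul(Rational(-1, 6), Mul(78, Rational(1, 50))) = Mul(Rational(-1, 6), Rational(39, 25)) = Rational(-13, 50))
Mul(Add(-14296, 8163), Pow(Add(-2413, Function('u')(-121, 159)), -1)) = Mul(Add(-14296, 8163), Pow(Add(-2413, Rational(-13, 50)), -1)) = Mul(-6133, Pow(Rational(-120663, 50), -1)) = Mul(-6133, Rational(-50, 120663)) = Rational(306650, 120663)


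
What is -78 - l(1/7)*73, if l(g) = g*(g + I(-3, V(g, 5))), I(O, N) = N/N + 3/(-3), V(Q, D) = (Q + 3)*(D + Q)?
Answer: -3895/49 ≈ -79.490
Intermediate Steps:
V(Q, D) = (3 + Q)*(D + Q)
I(O, N) = 0 (I(O, N) = 1 + 3*(-⅓) = 1 - 1 = 0)
l(g) = g² (l(g) = g*(g + 0) = g*g = g²)
-78 - l(1/7)*73 = -78 - (1/7)²*73 = -78 - (⅐)²*73 = -78 - 73/49 = -3895/49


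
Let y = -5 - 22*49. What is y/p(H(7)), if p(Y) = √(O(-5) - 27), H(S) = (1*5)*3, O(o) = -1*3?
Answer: 361*I*√30/10 ≈ 197.73*I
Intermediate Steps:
O(o) = -3
H(S) = 15 (H(S) = 5*3 = 15)
p(Y) = I*√30 (p(Y) = √(-3 - 27) = √(-30) = I*√30)
y = -1083 (y = -5 - 1078 = -1083)
y/p(H(7)) = -1083*(-I*√30/30) = -(-361)*I*√30/10 = 361*I*√30/10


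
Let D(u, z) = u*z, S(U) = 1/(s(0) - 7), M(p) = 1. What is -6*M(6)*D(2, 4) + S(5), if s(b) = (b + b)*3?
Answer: -337/7 ≈ -48.143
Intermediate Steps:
s(b) = 6*b (s(b) = (2*b)*3 = 6*b)
S(U) = -1/7 (S(U) = 1/(6*0 - 7) = 1/(0 - 7) = 1/(-7) = -1/7)
-6*M(6)*D(2, 4) + S(5) = -6*1*2*4 - 1/7 = -6*8 - 1/7 = -1*48 - 1/7 = -48 - 1/7 = -337/7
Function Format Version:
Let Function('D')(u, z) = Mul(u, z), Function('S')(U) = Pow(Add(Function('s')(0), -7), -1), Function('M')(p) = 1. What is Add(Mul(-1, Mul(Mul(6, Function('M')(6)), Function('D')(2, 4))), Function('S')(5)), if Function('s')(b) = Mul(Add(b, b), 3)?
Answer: Rational(-337, 7) ≈ -48.143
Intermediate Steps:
Function('s')(b) = Mul(6, b) (Function('s')(b) = Mul(Mul(2, b), 3) = Mul(6, b))
Function('S')(U) = Rational(-1, 7) (Function('S')(U) = Pow(Add(Mul(6, 0), -7), -1) = Pow(Add(0, -7), -1) = Pow(-7, -1) = Rational(-1, 7))
Add(Mul(-1, Mul(Mul(6, Function('M')(6)), Function('D')(2, 4))), Function('S')(5)) = Add(Mul(-1, Mul(Mul(6, 1), Mul(2, 4))), Rational(-1, 7)) = Add(Mul(-1, Mul(6, 8)), Rational(-1, 7)) = Add(Mul(-1, 48), Rational(-1, 7)) = Add(-48, Rational(-1, 7)) = Rational(-337, 7)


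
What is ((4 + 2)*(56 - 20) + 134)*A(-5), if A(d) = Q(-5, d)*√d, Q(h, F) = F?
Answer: -1750*I*√5 ≈ -3913.1*I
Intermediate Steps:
A(d) = d^(3/2) (A(d) = d*√d = d^(3/2))
((4 + 2)*(56 - 20) + 134)*A(-5) = ((4 + 2)*(56 - 20) + 134)*(-5)^(3/2) = (6*36 + 134)*(-5*I*√5) = (216 + 134)*(-5*I*√5) = 350*(-5*I*√5) = -1750*I*√5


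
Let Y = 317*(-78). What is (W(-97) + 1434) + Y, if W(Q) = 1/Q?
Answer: -2259325/97 ≈ -23292.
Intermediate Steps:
Y = -24726
(W(-97) + 1434) + Y = (1/(-97) + 1434) - 24726 = (-1/97 + 1434) - 24726 = 139097/97 - 24726 = -2259325/97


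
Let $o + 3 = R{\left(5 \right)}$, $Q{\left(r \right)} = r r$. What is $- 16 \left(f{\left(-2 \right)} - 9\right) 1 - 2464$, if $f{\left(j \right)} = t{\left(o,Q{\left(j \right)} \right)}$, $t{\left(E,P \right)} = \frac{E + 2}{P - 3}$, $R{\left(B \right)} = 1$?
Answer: $-2320$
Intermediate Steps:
$Q{\left(r \right)} = r^{2}$
$o = -2$ ($o = -3 + 1 = -2$)
$t{\left(E,P \right)} = \frac{2 + E}{-3 + P}$
$f{\left(j \right)} = 0$ ($f{\left(j \right)} = \frac{2 - 2}{-3 + j^{2}} = \frac{1}{-3 + j^{2}} \cdot 0 = 0$)
$- 16 \left(f{\left(-2 \right)} - 9\right) 1 - 2464 = - 16 \left(0 - 9\right) 1 - 2464 = \left(-16\right) \left(-9\right) 1 - 2464 = 144 \cdot 1 - 2464 = 144 - 2464 = -2320$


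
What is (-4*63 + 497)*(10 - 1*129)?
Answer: -29155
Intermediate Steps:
(-4*63 + 497)*(10 - 1*129) = (-252 + 497)*(10 - 129) = 245*(-119) = -29155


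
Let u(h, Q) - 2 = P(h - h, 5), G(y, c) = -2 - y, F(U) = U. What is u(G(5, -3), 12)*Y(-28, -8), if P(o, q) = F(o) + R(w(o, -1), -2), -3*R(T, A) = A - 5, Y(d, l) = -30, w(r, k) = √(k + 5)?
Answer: -130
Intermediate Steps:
w(r, k) = √(5 + k)
R(T, A) = 5/3 - A/3 (R(T, A) = -(A - 5)/3 = -(-5 + A)/3 = 5/3 - A/3)
P(o, q) = 7/3 + o (P(o, q) = o + (5/3 - ⅓*(-2)) = o + (5/3 + ⅔) = o + 7/3 = 7/3 + o)
u(h, Q) = 13/3 (u(h, Q) = 2 + (7/3 + (h - h)) = 2 + (7/3 + 0) = 2 + 7/3 = 13/3)
u(G(5, -3), 12)*Y(-28, -8) = (13/3)*(-30) = -130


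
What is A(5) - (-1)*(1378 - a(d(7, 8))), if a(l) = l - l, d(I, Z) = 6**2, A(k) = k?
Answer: 1383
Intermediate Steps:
d(I, Z) = 36
a(l) = 0
A(5) - (-1)*(1378 - a(d(7, 8))) = 5 - (-1)*(1378 - 1*0) = 5 - (-1)*(1378 + 0) = 5 - (-1)*1378 = 5 - 1*(-1378) = 5 + 1378 = 1383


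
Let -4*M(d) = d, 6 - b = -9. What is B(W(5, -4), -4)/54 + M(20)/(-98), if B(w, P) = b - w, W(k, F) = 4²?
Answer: 43/1323 ≈ 0.032502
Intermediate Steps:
b = 15 (b = 6 - 1*(-9) = 6 + 9 = 15)
W(k, F) = 16
M(d) = -d/4
B(w, P) = 15 - w
B(W(5, -4), -4)/54 + M(20)/(-98) = (15 - 1*16)/54 - ¼*20/(-98) = (15 - 16)*(1/54) - 5*(-1/98) = -1*1/54 + 5/98 = -1/54 + 5/98 = 43/1323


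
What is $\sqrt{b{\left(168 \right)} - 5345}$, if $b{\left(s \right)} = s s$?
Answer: $\sqrt{22879} \approx 151.26$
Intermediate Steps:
$b{\left(s \right)} = s^{2}$
$\sqrt{b{\left(168 \right)} - 5345} = \sqrt{168^{2} - 5345} = \sqrt{28224 - 5345} = \sqrt{22879}$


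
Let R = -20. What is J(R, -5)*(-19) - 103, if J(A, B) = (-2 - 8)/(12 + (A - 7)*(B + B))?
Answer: -14428/141 ≈ -102.33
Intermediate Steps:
J(A, B) = -10/(12 + 2*B*(-7 + A)) (J(A, B) = -10/(12 + (-7 + A)*(2*B)) = -10/(12 + 2*B*(-7 + A)))
J(R, -5)*(-19) - 103 = -5/(6 - 7*(-5) - 20*(-5))*(-19) - 103 = -5/(6 + 35 + 100)*(-19) - 103 = -5/141*(-19) - 103 = 95/141 - 103 = -14428/141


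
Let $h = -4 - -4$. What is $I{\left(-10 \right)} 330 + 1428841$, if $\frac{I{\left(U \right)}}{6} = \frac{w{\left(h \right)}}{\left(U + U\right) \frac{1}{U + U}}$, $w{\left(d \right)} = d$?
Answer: $1428841$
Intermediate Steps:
$h = 0$ ($h = -4 + 4 = 0$)
$I{\left(U \right)} = 0$ ($I{\left(U \right)} = 6 \frac{0}{\left(U + U\right) \frac{1}{U + U}} = 6 \frac{0}{2 U \frac{1}{2 U}} = 6 \cdot \frac{0}{1} = 6 \cdot 0 \cdot 1 = 6 \cdot 0 = 0$)
$I{\left(-10 \right)} 330 + 1428841 = 0 \cdot 330 + 1428841 = 0 + 1428841 = 1428841$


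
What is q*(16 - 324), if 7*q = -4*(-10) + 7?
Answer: -2068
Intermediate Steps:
q = 47/7 (q = (-4*(-10) + 7)/7 = (40 + 7)/7 = (1/7)*47 = 47/7 ≈ 6.7143)
q*(16 - 324) = 47*(16 - 324)/7 = (47/7)*(-308) = -2068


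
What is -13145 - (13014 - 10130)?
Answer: -16029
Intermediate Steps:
-13145 - (13014 - 10130) = -13145 - 1*2884 = -13145 - 2884 = -16029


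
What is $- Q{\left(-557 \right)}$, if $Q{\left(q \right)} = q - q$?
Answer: $0$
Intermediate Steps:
$Q{\left(q \right)} = 0$
$- Q{\left(-557 \right)} = \left(-1\right) 0 = 0$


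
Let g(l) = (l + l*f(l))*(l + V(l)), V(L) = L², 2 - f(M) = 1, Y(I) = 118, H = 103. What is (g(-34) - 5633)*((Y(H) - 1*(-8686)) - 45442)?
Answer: 3001714702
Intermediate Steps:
f(M) = 1 (f(M) = 2 - 1*1 = 2 - 1 = 1)
g(l) = 2*l*(l + l²) (g(l) = (l + l*1)*(l + l²) = (l + l)*(l + l²) = (2*l)*(l + l²) = 2*l*(l + l²))
(g(-34) - 5633)*((Y(H) - 1*(-8686)) - 45442) = (2*(-34)²*(1 - 34) - 5633)*((118 - 1*(-8686)) - 45442) = (2*1156*(-33) - 5633)*((118 + 8686) - 45442) = (-76296 - 5633)*(8804 - 45442) = -81929*(-36638) = 3001714702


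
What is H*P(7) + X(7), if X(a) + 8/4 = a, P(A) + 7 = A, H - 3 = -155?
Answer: 5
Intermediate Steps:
H = -152 (H = 3 - 155 = -152)
P(A) = -7 + A
X(a) = -2 + a
H*P(7) + X(7) = -152*(-7 + 7) + (-2 + 7) = -152*0 + 5 = 0 + 5 = 5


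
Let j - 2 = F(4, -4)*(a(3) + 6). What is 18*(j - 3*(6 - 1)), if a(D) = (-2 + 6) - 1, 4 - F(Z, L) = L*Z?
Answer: 3006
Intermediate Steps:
F(Z, L) = 4 - L*Z
a(D) = 3 (a(D) = 4 - 1 = 3)
j = 182 (j = 2 + (4 - 1*(-4)*4)*(3 + 6) = 2 + (4 + 16)*9 = 2 + 20*9 = 2 + 180 = 182)
18*(j - 3*(6 - 1)) = 18*(182 - 3*(6 - 1)) = 18*(182 - 3*5) = 18*(182 - 15) = 18*167 = 3006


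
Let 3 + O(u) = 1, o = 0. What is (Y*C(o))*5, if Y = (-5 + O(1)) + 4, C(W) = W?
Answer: 0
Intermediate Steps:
O(u) = -2 (O(u) = -3 + 1 = -2)
Y = -3 (Y = (-5 - 2) + 4 = -7 + 4 = -3)
(Y*C(o))*5 = -3*0*5 = 0*5 = 0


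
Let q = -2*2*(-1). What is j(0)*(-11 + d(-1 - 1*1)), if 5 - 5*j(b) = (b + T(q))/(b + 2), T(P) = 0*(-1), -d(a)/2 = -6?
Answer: 1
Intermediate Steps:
q = 4 (q = -4*(-1) = 4)
d(a) = 12 (d(a) = -2*(-6) = 12)
T(P) = 0
j(b) = 1 - b/(5*(2 + b)) (j(b) = 1 - (b + 0)/(5*(b + 2)) = 1 - b/(5*(2 + b)))
j(0)*(-11 + d(-1 - 1*1)) = (2*(5 + 2*0)/(5*(2 + 0)))*(-11 + 12) = ((⅖)*(5 + 0)/2)*1 = ((⅖)*(½)*5)*1 = 1*1 = 1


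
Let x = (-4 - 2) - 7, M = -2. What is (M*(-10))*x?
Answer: -260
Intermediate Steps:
x = -13 (x = -6 - 7 = -13)
(M*(-10))*x = -2*(-10)*(-13) = 20*(-13) = -260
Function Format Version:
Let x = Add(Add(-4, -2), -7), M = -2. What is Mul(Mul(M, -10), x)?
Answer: -260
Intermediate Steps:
x = -13 (x = Add(-6, -7) = -13)
Mul(Mul(M, -10), x) = Mul(Mul(-2, -10), -13) = Mul(20, -13) = -260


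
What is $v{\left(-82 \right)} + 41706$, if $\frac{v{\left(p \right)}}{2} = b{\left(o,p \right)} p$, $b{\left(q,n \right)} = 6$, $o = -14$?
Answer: $40722$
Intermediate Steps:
$v{\left(p \right)} = 12 p$ ($v{\left(p \right)} = 2 \cdot 6 p = 12 p$)
$v{\left(-82 \right)} + 41706 = 12 \left(-82\right) + 41706 = -984 + 41706 = 40722$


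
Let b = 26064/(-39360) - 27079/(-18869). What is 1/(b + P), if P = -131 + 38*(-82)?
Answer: -15472580/50227508347 ≈ -0.00030805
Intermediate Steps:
P = -3247 (P = -131 - 3116 = -3247)
b = 11958913/15472580 (b = 26064*(-1/39360) - 27079*(-1/18869) = -543/820 + 27079/18869 = 11958913/15472580 ≈ 0.77291)
1/(b + P) = 1/(11958913/15472580 - 3247) = 1/(-50227508347/15472580) = -15472580/50227508347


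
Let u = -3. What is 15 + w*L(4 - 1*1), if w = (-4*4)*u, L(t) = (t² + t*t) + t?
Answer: 1023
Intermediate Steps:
L(t) = t + 2*t² (L(t) = (t² + t²) + t = 2*t² + t = t + 2*t²)
w = 48 (w = -4*4*(-3) = -16*(-3) = 48)
15 + w*L(4 - 1*1) = 15 + 48*((4 - 1*1)*(1 + 2*(4 - 1*1))) = 15 + 48*((4 - 1)*(1 + 2*(4 - 1))) = 15 + 48*(3*(1 + 2*3)) = 15 + 48*(3*(1 + 6)) = 15 + 48*(3*7) = 15 + 48*21 = 15 + 1008 = 1023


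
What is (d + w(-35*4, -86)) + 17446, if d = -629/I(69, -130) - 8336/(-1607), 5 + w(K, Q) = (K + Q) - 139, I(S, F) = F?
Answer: 3569441643/208910 ≈ 17086.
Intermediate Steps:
w(K, Q) = -144 + K + Q (w(K, Q) = -5 + ((K + Q) - 139) = -5 + (-139 + K + Q) = -144 + K + Q)
d = 2094483/208910 (d = -629/(-130) - 8336/(-1607) = -629*(-1/130) - 8336*(-1/1607) = 629/130 + 8336/1607 = 2094483/208910 ≈ 10.026)
(d + w(-35*4, -86)) + 17446 = (2094483/208910 + (-144 - 35*4 - 86)) + 17446 = (2094483/208910 + (-144 - 140 - 86)) + 17446 = (2094483/208910 - 370) + 17446 = -75202217/208910 + 17446 = 3569441643/208910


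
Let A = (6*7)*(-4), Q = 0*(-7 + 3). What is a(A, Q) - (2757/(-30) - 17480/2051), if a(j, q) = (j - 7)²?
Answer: 630178419/20510 ≈ 30725.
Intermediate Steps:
Q = 0 (Q = 0*(-4) = 0)
A = -168 (A = 42*(-4) = -168)
a(j, q) = (-7 + j)²
a(A, Q) - (2757/(-30) - 17480/2051) = (-7 - 168)² - (2757/(-30) - 17480/2051) = (-175)² - (2757*(-1/30) - 17480*1/2051) = 30625 - (-919/10 - 17480/2051) = 30625 - 1*(-2059669/20510) = 30625 + 2059669/20510 = 630178419/20510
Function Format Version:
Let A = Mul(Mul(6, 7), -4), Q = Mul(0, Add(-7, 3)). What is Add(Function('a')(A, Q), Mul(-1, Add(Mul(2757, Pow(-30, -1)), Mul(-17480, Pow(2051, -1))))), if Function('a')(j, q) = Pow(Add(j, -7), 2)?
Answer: Rational(630178419, 20510) ≈ 30725.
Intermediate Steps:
Q = 0 (Q = Mul(0, -4) = 0)
A = -168 (A = Mul(42, -4) = -168)
Function('a')(j, q) = Pow(Add(-7, j), 2)
Add(Function('a')(A, Q), Mul(-1, Add(Mul(2757, Pow(-30, -1)), Mul(-17480, Pow(2051, -1))))) = Add(Pow(Add(-7, -168), 2), Mul(-1, Add(Mul(2757, Pow(-30, -1)), Mul(-17480, Pow(2051, -1))))) = Add(Pow(-175, 2), Mul(-1, Add(Mul(2757, Rational(-1, 30)), Mul(-17480, Rational(1, 2051))))) = Add(30625, Mul(-1, Add(Rational(-919, 10), Rational(-17480, 2051)))) = Add(30625, Mul(-1, Rational(-2059669, 20510))) = Add(30625, Rational(2059669, 20510)) = Rational(630178419, 20510)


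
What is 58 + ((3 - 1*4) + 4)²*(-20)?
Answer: -122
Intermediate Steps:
58 + ((3 - 1*4) + 4)²*(-20) = 58 + ((3 - 4) + 4)²*(-20) = 58 + (-1 + 4)²*(-20) = 58 + 3²*(-20) = 58 + 9*(-20) = 58 - 180 = -122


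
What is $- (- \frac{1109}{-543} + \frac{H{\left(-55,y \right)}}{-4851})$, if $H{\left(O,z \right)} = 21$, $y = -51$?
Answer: $- \frac{28404}{13937} \approx -2.038$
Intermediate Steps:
$- (- \frac{1109}{-543} + \frac{H{\left(-55,y \right)}}{-4851}) = - (- \frac{1109}{-543} + \frac{21}{-4851}) = - (\left(-1109\right) \left(- \frac{1}{543}\right) + 21 \left(- \frac{1}{4851}\right)) = - (\frac{1109}{543} - \frac{1}{231}) = \left(-1\right) \frac{28404}{13937} = - \frac{28404}{13937}$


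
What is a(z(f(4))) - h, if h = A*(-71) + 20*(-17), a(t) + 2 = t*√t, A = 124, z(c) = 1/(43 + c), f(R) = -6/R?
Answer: 9142 + 2*√166/6889 ≈ 9142.0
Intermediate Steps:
a(t) = -2 + t^(3/2) (a(t) = -2 + t*√t = -2 + t^(3/2))
h = -9144 (h = 124*(-71) + 20*(-17) = -8804 - 340 = -9144)
a(z(f(4))) - h = (-2 + (1/(43 - 6/4))^(3/2)) - 1*(-9144) = (-2 + (1/(43 - 6*¼))^(3/2)) + 9144 = (-2 + (1/(43 - 3/2))^(3/2)) + 9144 = (-2 + (1/(83/2))^(3/2)) + 9144 = (-2 + (2/83)^(3/2)) + 9144 = (-2 + 2*√166/6889) + 9144 = 9142 + 2*√166/6889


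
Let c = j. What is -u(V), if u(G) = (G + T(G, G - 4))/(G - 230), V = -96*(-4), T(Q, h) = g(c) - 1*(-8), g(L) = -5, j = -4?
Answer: -387/154 ≈ -2.5130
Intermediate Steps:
c = -4
T(Q, h) = 3 (T(Q, h) = -5 - 1*(-8) = -5 + 8 = 3)
V = 384
u(G) = (3 + G)/(-230 + G) (u(G) = (G + 3)/(G - 230) = (3 + G)/(-230 + G))
-u(V) = -(3 + 384)/(-230 + 384) = -387/154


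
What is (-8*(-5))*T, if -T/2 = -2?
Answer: 160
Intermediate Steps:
T = 4 (T = -2*(-2) = 4)
(-8*(-5))*T = -8*(-5)*4 = 40*4 = 160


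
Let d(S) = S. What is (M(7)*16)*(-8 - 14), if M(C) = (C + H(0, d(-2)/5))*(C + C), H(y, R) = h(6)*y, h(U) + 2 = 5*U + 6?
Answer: -34496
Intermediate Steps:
h(U) = 4 + 5*U (h(U) = -2 + (5*U + 6) = -2 + (6 + 5*U) = 4 + 5*U)
H(y, R) = 34*y (H(y, R) = (4 + 5*6)*y = (4 + 30)*y = 34*y)
M(C) = 2*C**2 (M(C) = (C + 34*0)*(C + C) = (C + 0)*(2*C) = C*(2*C) = 2*C**2)
(M(7)*16)*(-8 - 14) = ((2*7**2)*16)*(-8 - 14) = ((2*49)*16)*(-22) = (98*16)*(-22) = 1568*(-22) = -34496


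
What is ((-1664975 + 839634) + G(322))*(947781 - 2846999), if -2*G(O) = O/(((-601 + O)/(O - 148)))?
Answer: 145759996052750/93 ≈ 1.5673e+12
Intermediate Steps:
G(O) = -O*(-148 + O)/(2*(-601 + O)) (G(O) = -O/(2*((-601 + O)/(O - 148))) = -O/(2*((-601 + O)/(-148 + O))) = -O*(-148 + O)/(-601 + O)/2 = -O*(-148 + O)/(2*(-601 + O)))
((-1664975 + 839634) + G(322))*(947781 - 2846999) = ((-1664975 + 839634) + (½)*322*(148 - 1*322)/(-601 + 322))*(947781 - 2846999) = (-825341 + (½)*322*(148 - 322)/(-279))*(-1899218) = (-825341 + (½)*322*(-1/279)*(-174))*(-1899218) = (-825341 + 9338/93)*(-1899218) = -76747375/93*(-1899218) = 145759996052750/93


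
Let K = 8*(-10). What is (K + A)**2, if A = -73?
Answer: 23409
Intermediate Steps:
K = -80
(K + A)**2 = (-80 - 73)**2 = (-153)**2 = 23409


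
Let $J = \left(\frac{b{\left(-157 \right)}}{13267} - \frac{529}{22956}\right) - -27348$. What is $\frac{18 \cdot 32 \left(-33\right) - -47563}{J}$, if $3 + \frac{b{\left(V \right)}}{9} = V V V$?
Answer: $\frac{8696632330860}{7529488716269} \approx 1.155$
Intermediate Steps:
$b{\left(V \right)} = -27 + 9 V^{3}$ ($b{\left(V \right)} = -27 + 9 V V V = -27 + 9 V^{2} V = -27 + 9 V^{3}$)
$J = \frac{7529488716269}{304557252}$ ($J = \left(\frac{-27 + 9 \left(-157\right)^{3}}{13267} - \frac{529}{22956}\right) - -27348 = \left(\left(-27 + 9 \left(-3869893\right)\right) \frac{1}{13267} - \frac{529}{22956}\right) + 27348 = \left(\left(-27 - 34829037\right) \frac{1}{13267} - \frac{529}{22956}\right) + 27348 = \left(\left(-34829064\right) \frac{1}{13267} - \frac{529}{22956}\right) + 27348 = \left(- \frac{34829064}{13267} - \frac{529}{22956}\right) + 27348 = - \frac{799543011427}{304557252} + 27348 = \frac{7529488716269}{304557252} \approx 24723.0$)
$\frac{18 \cdot 32 \left(-33\right) - -47563}{J} = \frac{18 \cdot 32 \left(-33\right) - -47563}{\frac{7529488716269}{304557252}} = \left(576 \left(-33\right) + 47563\right) \frac{304557252}{7529488716269} = \left(-19008 + 47563\right) \frac{304557252}{7529488716269} = 28555 \cdot \frac{304557252}{7529488716269} = \frac{8696632330860}{7529488716269}$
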